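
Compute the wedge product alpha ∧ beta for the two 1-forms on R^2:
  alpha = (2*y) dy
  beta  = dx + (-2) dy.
alpha ∧ beta = (-2*y) dx ∧ dy

Distribute the wedge, using dx_i ∧ dx_j = -dx_j ∧ dx_i and dx_i ∧ dx_i = 0. For each pair (i, j) with i < j, the coefficient of dx_i ∧ dx_j in alpha ∧ beta is (alpha_i * beta_j - alpha_j * beta_i). Collecting: alpha ∧ beta = (-2*y) dx ∧ dy.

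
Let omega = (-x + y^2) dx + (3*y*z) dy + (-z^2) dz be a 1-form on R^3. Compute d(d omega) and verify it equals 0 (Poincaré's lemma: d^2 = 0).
d(d omega) = 0

Step 1: d omega = sum_{i<j} (∂f_j/∂x_i - ∂f_i/∂x_j) dx_i ∧ dx_j:
  coeff of dx ∧ dy: -2*y
  coeff of dx ∧ dz: 0
  coeff of dy ∧ dz: -3*y
Step 2: Apply d again to each 2-form coefficient. The only possible 3-form in R^3 is dx ∧ dy ∧ dz, with coefficient
  ∂(coeff of dy∧dz)/∂x - ∂(coeff of dx∧dz)/∂y + ∂(coeff of dx∧dy)/∂z
  = ∂/∂x (-3*y) - ∂/∂y (0) + ∂/∂z (-2*y).
Each of these terms simplifies to sums of mixed partials that cancel in pairs. The result is 0 (by equality of mixed partials for smooth functions — Schwarz / Clairaut).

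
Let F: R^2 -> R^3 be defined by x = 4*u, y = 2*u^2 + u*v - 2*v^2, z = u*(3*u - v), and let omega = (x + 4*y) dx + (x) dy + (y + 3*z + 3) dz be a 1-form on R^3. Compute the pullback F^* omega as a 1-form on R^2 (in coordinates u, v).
F^* omega = (66*u^3 - 23*u^2*v + 48*u^2 - 10*u*v^2 + 20*u*v + 34*u + 2*v^3 - 32*v^2 - 3*v) du + (u*(-11*u^2 + 2*u*v + 4*u + 2*v^2 - 16*v - 3)) dv

Using F^*(f dg) = (f ∘ F) d(g ∘ F), substitute each coordinate x_i by F_i(u, v) in f_i, and replace dx_i by d F_i = (∂F_i/∂u) du + (∂F_i/∂v) dv.
  For the x component: f_1(F) = 8*u^2 + 4*u*v + 4*u - 8*v^2; d F_1 = (4) du + (0) dv
  For the y component: f_2(F) = 4*u; d F_2 = (4*u + v) du + (u - 4*v) dv
  For the z component: f_3(F) = 11*u^2 - 2*u*v - 2*v^2 + 3; d F_3 = (6*u - v) du + (-u) dv
Combining and collecting du, dv coefficients:
  coeff of du: 66*u^3 - 23*u^2*v + 48*u^2 - 10*u*v^2 + 20*u*v + 34*u + 2*v^3 - 32*v^2 - 3*v
  coeff of dv: u*(-11*u^2 + 2*u*v + 4*u + 2*v^2 - 16*v - 3)
F^* omega = (66*u^3 - 23*u^2*v + 48*u^2 - 10*u*v^2 + 20*u*v + 34*u + 2*v^3 - 32*v^2 - 3*v) du + (u*(-11*u^2 + 2*u*v + 4*u + 2*v^2 - 16*v - 3)) dv.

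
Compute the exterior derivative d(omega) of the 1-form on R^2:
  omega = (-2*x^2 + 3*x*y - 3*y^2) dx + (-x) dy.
d(omega) = (-3*x + 6*y - 1) dx ∧ dy

For a 1-form omega = sum_i f_i dx_i, the exterior derivative is
  d(omega) = sum_{i < j} (∂f_j/∂x_i - ∂f_i/∂x_j) dx_i ∧ dx_j.
  coefficient of dx ∧ dy: ∂f_2/∂x - ∂f_1/∂y = ∂(-x)/∂x - ∂(-2*x^2 + 3*x*y - 3*y^2)/∂y = -3*x + 6*y - 1
Assembling: d(omega) = (-3*x + 6*y - 1) dx ∧ dy.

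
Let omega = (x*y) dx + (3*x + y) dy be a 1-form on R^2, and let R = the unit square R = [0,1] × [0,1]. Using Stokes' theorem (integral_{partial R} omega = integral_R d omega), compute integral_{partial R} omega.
integral_(partial R) omega = 5/2

Stokes: integral_partial_R omega = integral_R d omega with d omega = (∂Q/∂x - ∂P/∂y) dx ∧ dy.
  ∂Q/∂x = 3
  ∂P/∂y = x
  integrand = ∂Q/∂x - ∂P/∂y = 3 - x.
Integrating over R: integral_0^1 integral_0^1 (3 - x) dx dy = 5/2.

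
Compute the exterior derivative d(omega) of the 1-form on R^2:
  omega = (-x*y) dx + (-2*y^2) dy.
d(omega) = (x) dx ∧ dy

For a 1-form omega = sum_i f_i dx_i, the exterior derivative is
  d(omega) = sum_{i < j} (∂f_j/∂x_i - ∂f_i/∂x_j) dx_i ∧ dx_j.
  coefficient of dx ∧ dy: ∂f_2/∂x - ∂f_1/∂y = ∂(-2*y^2)/∂x - ∂(-x*y)/∂y = x
Assembling: d(omega) = (x) dx ∧ dy.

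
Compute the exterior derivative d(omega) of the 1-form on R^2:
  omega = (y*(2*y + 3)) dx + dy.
d(omega) = (-4*y - 3) dx ∧ dy

For a 1-form omega = sum_i f_i dx_i, the exterior derivative is
  d(omega) = sum_{i < j} (∂f_j/∂x_i - ∂f_i/∂x_j) dx_i ∧ dx_j.
  coefficient of dx ∧ dy: ∂f_2/∂x - ∂f_1/∂y = ∂(1)/∂x - ∂(y*(2*y + 3))/∂y = -4*y - 3
Assembling: d(omega) = (-4*y - 3) dx ∧ dy.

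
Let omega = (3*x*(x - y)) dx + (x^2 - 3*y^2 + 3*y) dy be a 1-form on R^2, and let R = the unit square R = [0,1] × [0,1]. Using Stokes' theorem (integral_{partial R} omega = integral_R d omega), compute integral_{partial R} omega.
integral_(partial R) omega = 5/2

Stokes: integral_partial_R omega = integral_R d omega with d omega = (∂Q/∂x - ∂P/∂y) dx ∧ dy.
  ∂Q/∂x = 2*x
  ∂P/∂y = -3*x
  integrand = ∂Q/∂x - ∂P/∂y = 5*x.
Integrating over R: integral_0^1 integral_0^1 (5*x) dx dy = 5/2.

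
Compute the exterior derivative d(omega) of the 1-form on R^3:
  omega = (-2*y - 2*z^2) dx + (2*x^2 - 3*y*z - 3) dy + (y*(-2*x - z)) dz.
d(omega) = (4*x + 2) dx ∧ dy + (-2*y + 4*z) dx ∧ dz + (-2*x + 3*y - z) dy ∧ dz

For a 1-form omega = sum_i f_i dx_i, the exterior derivative is
  d(omega) = sum_{i < j} (∂f_j/∂x_i - ∂f_i/∂x_j) dx_i ∧ dx_j.
  coefficient of dx ∧ dy: ∂f_2/∂x - ∂f_1/∂y = ∂(2*x^2 - 3*y*z - 3)/∂x - ∂(-2*y - 2*z^2)/∂y = 4*x + 2
  coefficient of dx ∧ dz: ∂f_3/∂x - ∂f_1/∂z = ∂(y*(-2*x - z))/∂x - ∂(-2*y - 2*z^2)/∂z = -2*y + 4*z
  coefficient of dy ∧ dz: ∂f_3/∂y - ∂f_2/∂z = ∂(y*(-2*x - z))/∂y - ∂(2*x^2 - 3*y*z - 3)/∂z = -2*x + 3*y - z
Assembling: d(omega) = (4*x + 2) dx ∧ dy + (-2*y + 4*z) dx ∧ dz + (-2*x + 3*y - z) dy ∧ dz.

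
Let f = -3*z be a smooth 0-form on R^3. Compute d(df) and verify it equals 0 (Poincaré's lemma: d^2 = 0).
d(df) = 0

Step 1: df = sum_i (∂f/∂x_i) dx_i = (0) dx + (0) dy + (-3) dz.
Step 2: Apply d again. Using the 1-form formula, the coefficient of dx ∧ dy in d(df) is ∂^2 f/∂x ∂y - ∂^2 f/∂y ∂x = (0) - (0) = 0 (equality of mixed partials for smooth f).
Similarly for dx ∧ dz and dy ∧ dz — all coefficients vanish. So d(df) = 0.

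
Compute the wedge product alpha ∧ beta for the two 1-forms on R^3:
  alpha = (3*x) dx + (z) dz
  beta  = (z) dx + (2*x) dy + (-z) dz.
alpha ∧ beta = (6*x^2) dx ∧ dy + (-z*(3*x + z)) dx ∧ dz + (-2*x*z) dy ∧ dz

Distribute the wedge, using dx_i ∧ dx_j = -dx_j ∧ dx_i and dx_i ∧ dx_i = 0. For each pair (i, j) with i < j, the coefficient of dx_i ∧ dx_j in alpha ∧ beta is (alpha_i * beta_j - alpha_j * beta_i). Collecting: alpha ∧ beta = (6*x^2) dx ∧ dy + (-z*(3*x + z)) dx ∧ dz + (-2*x*z) dy ∧ dz.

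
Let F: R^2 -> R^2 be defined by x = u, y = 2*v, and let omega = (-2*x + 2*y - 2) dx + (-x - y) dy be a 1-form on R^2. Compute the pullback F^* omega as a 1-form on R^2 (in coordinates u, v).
F^* omega = (-2*u + 4*v - 2) du + (-2*u - 4*v) dv

Using F^*(f dg) = (f ∘ F) d(g ∘ F), substitute each coordinate x_i by F_i(u, v) in f_i, and replace dx_i by d F_i = (∂F_i/∂u) du + (∂F_i/∂v) dv.
  For the x component: f_1(F) = -2*u + 4*v - 2; d F_1 = (1) du + (0) dv
  For the y component: f_2(F) = -u - 2*v; d F_2 = (0) du + (2) dv
Combining and collecting du, dv coefficients:
  coeff of du: -2*u + 4*v - 2
  coeff of dv: -2*u - 4*v
F^* omega = (-2*u + 4*v - 2) du + (-2*u - 4*v) dv.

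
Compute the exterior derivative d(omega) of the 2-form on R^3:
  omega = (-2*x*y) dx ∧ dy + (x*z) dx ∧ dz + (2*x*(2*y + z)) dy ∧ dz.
d(omega) = (4*y + 2*z) dx ∧ dy ∧ dz

For a 2-form omega = sum_{i<j} g_{ij} dx_i ∧ dx_j, the exterior derivative is
  d(omega) = sum_{i<j} d(g_{ij}) ∧ dx_i ∧ dx_j = sum_{i<j, k} (∂g_{ij}/∂x_k) dx_k ∧ dx_i ∧ dx_j.
Expand each term, using dx_k ∧ dx_i ∧ dx_j = sgn(permutation) dx_{(a)} ∧ dx_{(b)} ∧ dx_{(c)} with (a < b < c) sorted:
  d(2*x*(2*y + z)) includes (∂/∂x)(2*x*(2*y + z)) dx = (4*y + 2*z) dx, which multiplied by dy ∧ dz gives (4*y + 2*z) dx ∧ dy ∧ dz
Collecting like 3-forms: d(omega) = (4*y + 2*z) dx ∧ dy ∧ dz.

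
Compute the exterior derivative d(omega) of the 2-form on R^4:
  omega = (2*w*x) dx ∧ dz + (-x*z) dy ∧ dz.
d(omega) = (2*x) dx ∧ dz ∧ dw + (-z) dx ∧ dy ∧ dz

For a 2-form omega = sum_{i<j} g_{ij} dx_i ∧ dx_j, the exterior derivative is
  d(omega) = sum_{i<j} d(g_{ij}) ∧ dx_i ∧ dx_j = sum_{i<j, k} (∂g_{ij}/∂x_k) dx_k ∧ dx_i ∧ dx_j.
Expand each term, using dx_k ∧ dx_i ∧ dx_j = sgn(permutation) dx_{(a)} ∧ dx_{(b)} ∧ dx_{(c)} with (a < b < c) sorted:
  d(2*w*x) includes (∂/∂w)(2*w*x) dw = (2*x) dw, which multiplied by dx ∧ dz gives (2*x) dx ∧ dz ∧ dw
  d(-x*z) includes (∂/∂x)(-x*z) dx = (-z) dx, which multiplied by dy ∧ dz gives (-z) dx ∧ dy ∧ dz
Collecting like 3-forms: d(omega) = (2*x) dx ∧ dz ∧ dw + (-z) dx ∧ dy ∧ dz.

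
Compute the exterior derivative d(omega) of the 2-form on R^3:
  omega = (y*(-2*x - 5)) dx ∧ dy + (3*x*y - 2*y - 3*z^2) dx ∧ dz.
d(omega) = (2 - 3*x) dx ∧ dy ∧ dz

For a 2-form omega = sum_{i<j} g_{ij} dx_i ∧ dx_j, the exterior derivative is
  d(omega) = sum_{i<j} d(g_{ij}) ∧ dx_i ∧ dx_j = sum_{i<j, k} (∂g_{ij}/∂x_k) dx_k ∧ dx_i ∧ dx_j.
Expand each term, using dx_k ∧ dx_i ∧ dx_j = sgn(permutation) dx_{(a)} ∧ dx_{(b)} ∧ dx_{(c)} with (a < b < c) sorted:
  d(3*x*y - 2*y - 3*z^2) includes (∂/∂y)(3*x*y - 2*y - 3*z^2) dy = (3*x - 2) dy, which multiplied by dx ∧ dz gives (2 - 3*x) dx ∧ dy ∧ dz
Collecting like 3-forms: d(omega) = (2 - 3*x) dx ∧ dy ∧ dz.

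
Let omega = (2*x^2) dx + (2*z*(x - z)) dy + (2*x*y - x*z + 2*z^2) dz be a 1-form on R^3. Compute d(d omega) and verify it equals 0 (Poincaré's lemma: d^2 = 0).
d(d omega) = 0

Step 1: d omega = sum_{i<j} (∂f_j/∂x_i - ∂f_i/∂x_j) dx_i ∧ dx_j:
  coeff of dx ∧ dy: 2*z
  coeff of dx ∧ dz: 2*y - z
  coeff of dy ∧ dz: 4*z
Step 2: Apply d again to each 2-form coefficient. The only possible 3-form in R^3 is dx ∧ dy ∧ dz, with coefficient
  ∂(coeff of dy∧dz)/∂x - ∂(coeff of dx∧dz)/∂y + ∂(coeff of dx∧dy)/∂z
  = ∂/∂x (4*z) - ∂/∂y (2*y - z) + ∂/∂z (2*z).
Each of these terms simplifies to sums of mixed partials that cancel in pairs. The result is 0 (by equality of mixed partials for smooth functions — Schwarz / Clairaut).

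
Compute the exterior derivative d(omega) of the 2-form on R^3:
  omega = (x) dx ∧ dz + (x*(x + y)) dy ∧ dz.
d(omega) = (2*x + y) dx ∧ dy ∧ dz

For a 2-form omega = sum_{i<j} g_{ij} dx_i ∧ dx_j, the exterior derivative is
  d(omega) = sum_{i<j} d(g_{ij}) ∧ dx_i ∧ dx_j = sum_{i<j, k} (∂g_{ij}/∂x_k) dx_k ∧ dx_i ∧ dx_j.
Expand each term, using dx_k ∧ dx_i ∧ dx_j = sgn(permutation) dx_{(a)} ∧ dx_{(b)} ∧ dx_{(c)} with (a < b < c) sorted:
  d(x*(x + y)) includes (∂/∂x)(x*(x + y)) dx = (2*x + y) dx, which multiplied by dy ∧ dz gives (2*x + y) dx ∧ dy ∧ dz
Collecting like 3-forms: d(omega) = (2*x + y) dx ∧ dy ∧ dz.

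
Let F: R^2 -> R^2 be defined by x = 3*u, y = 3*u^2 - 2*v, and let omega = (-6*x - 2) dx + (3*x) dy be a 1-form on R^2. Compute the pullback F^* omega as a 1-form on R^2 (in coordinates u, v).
F^* omega = (54*u^2 - 54*u - 6) du + (-18*u) dv

Using F^*(f dg) = (f ∘ F) d(g ∘ F), substitute each coordinate x_i by F_i(u, v) in f_i, and replace dx_i by d F_i = (∂F_i/∂u) du + (∂F_i/∂v) dv.
  For the x component: f_1(F) = -18*u - 2; d F_1 = (3) du + (0) dv
  For the y component: f_2(F) = 9*u; d F_2 = (6*u) du + (-2) dv
Combining and collecting du, dv coefficients:
  coeff of du: 54*u^2 - 54*u - 6
  coeff of dv: -18*u
F^* omega = (54*u^2 - 54*u - 6) du + (-18*u) dv.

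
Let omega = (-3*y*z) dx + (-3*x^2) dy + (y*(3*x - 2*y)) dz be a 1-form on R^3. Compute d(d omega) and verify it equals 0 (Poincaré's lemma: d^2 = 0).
d(d omega) = 0

Step 1: d omega = sum_{i<j} (∂f_j/∂x_i - ∂f_i/∂x_j) dx_i ∧ dx_j:
  coeff of dx ∧ dy: -6*x + 3*z
  coeff of dx ∧ dz: 6*y
  coeff of dy ∧ dz: 3*x - 4*y
Step 2: Apply d again to each 2-form coefficient. The only possible 3-form in R^3 is dx ∧ dy ∧ dz, with coefficient
  ∂(coeff of dy∧dz)/∂x - ∂(coeff of dx∧dz)/∂y + ∂(coeff of dx∧dy)/∂z
  = ∂/∂x (3*x - 4*y) - ∂/∂y (6*y) + ∂/∂z (-6*x + 3*z).
Each of these terms simplifies to sums of mixed partials that cancel in pairs. The result is 0 (by equality of mixed partials for smooth functions — Schwarz / Clairaut).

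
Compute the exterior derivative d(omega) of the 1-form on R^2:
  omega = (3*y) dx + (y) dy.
d(omega) = (-3) dx ∧ dy

For a 1-form omega = sum_i f_i dx_i, the exterior derivative is
  d(omega) = sum_{i < j} (∂f_j/∂x_i - ∂f_i/∂x_j) dx_i ∧ dx_j.
  coefficient of dx ∧ dy: ∂f_2/∂x - ∂f_1/∂y = ∂(y)/∂x - ∂(3*y)/∂y = -3
Assembling: d(omega) = (-3) dx ∧ dy.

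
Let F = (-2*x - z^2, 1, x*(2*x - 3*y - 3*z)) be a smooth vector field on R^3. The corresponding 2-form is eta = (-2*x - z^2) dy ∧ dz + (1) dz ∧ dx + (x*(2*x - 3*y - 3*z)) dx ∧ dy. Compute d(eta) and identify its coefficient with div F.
d(eta) = (-3*x - 2) dx ∧ dy ∧ dz; div F = -3*x - 2

For a 2-form in R^3 of the form above, applying d gives a 3-form with coefficient ∂P/∂x + ∂Q/∂y + ∂R/∂z:
  ∂P/∂x = -2
  ∂Q/∂y = 0
  ∂R/∂z = -3*x
Sum = -3*x - 2, which is exactly div F.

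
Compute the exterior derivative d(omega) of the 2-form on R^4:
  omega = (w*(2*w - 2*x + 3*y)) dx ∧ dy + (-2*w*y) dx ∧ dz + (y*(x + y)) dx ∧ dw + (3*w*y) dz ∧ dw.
d(omega) = (4*w - 3*x + y) dx ∧ dy ∧ dw + (2*w) dx ∧ dy ∧ dz + (-2*y) dx ∧ dz ∧ dw + (3*w) dy ∧ dz ∧ dw

For a 2-form omega = sum_{i<j} g_{ij} dx_i ∧ dx_j, the exterior derivative is
  d(omega) = sum_{i<j} d(g_{ij}) ∧ dx_i ∧ dx_j = sum_{i<j, k} (∂g_{ij}/∂x_k) dx_k ∧ dx_i ∧ dx_j.
Expand each term, using dx_k ∧ dx_i ∧ dx_j = sgn(permutation) dx_{(a)} ∧ dx_{(b)} ∧ dx_{(c)} with (a < b < c) sorted:
  d(w*(2*w - 2*x + 3*y)) includes (∂/∂w)(w*(2*w - 2*x + 3*y)) dw = (4*w - 2*x + 3*y) dw, which multiplied by dx ∧ dy gives (4*w - 2*x + 3*y) dx ∧ dy ∧ dw
  d(-2*w*y) includes (∂/∂y)(-2*w*y) dy = (-2*w) dy, which multiplied by dx ∧ dz gives (2*w) dx ∧ dy ∧ dz
  d(-2*w*y) includes (∂/∂w)(-2*w*y) dw = (-2*y) dw, which multiplied by dx ∧ dz gives (-2*y) dx ∧ dz ∧ dw
  d(y*(x + y)) includes (∂/∂y)(y*(x + y)) dy = (x + 2*y) dy, which multiplied by dx ∧ dw gives (-x - 2*y) dx ∧ dy ∧ dw
  d(3*w*y) includes (∂/∂y)(3*w*y) dy = (3*w) dy, which multiplied by dz ∧ dw gives (3*w) dy ∧ dz ∧ dw
Collecting like 3-forms: d(omega) = (4*w - 3*x + y) dx ∧ dy ∧ dw + (2*w) dx ∧ dy ∧ dz + (-2*y) dx ∧ dz ∧ dw + (3*w) dy ∧ dz ∧ dw.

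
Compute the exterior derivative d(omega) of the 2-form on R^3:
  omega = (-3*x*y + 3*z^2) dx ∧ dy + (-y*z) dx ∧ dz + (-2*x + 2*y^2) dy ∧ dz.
d(omega) = (7*z - 2) dx ∧ dy ∧ dz

For a 2-form omega = sum_{i<j} g_{ij} dx_i ∧ dx_j, the exterior derivative is
  d(omega) = sum_{i<j} d(g_{ij}) ∧ dx_i ∧ dx_j = sum_{i<j, k} (∂g_{ij}/∂x_k) dx_k ∧ dx_i ∧ dx_j.
Expand each term, using dx_k ∧ dx_i ∧ dx_j = sgn(permutation) dx_{(a)} ∧ dx_{(b)} ∧ dx_{(c)} with (a < b < c) sorted:
  d(-3*x*y + 3*z^2) includes (∂/∂z)(-3*x*y + 3*z^2) dz = (6*z) dz, which multiplied by dx ∧ dy gives (6*z) dx ∧ dy ∧ dz
  d(-y*z) includes (∂/∂y)(-y*z) dy = (-z) dy, which multiplied by dx ∧ dz gives (z) dx ∧ dy ∧ dz
  d(-2*x + 2*y^2) includes (∂/∂x)(-2*x + 2*y^2) dx = (-2) dx, which multiplied by dy ∧ dz gives (-2) dx ∧ dy ∧ dz
Collecting like 3-forms: d(omega) = (7*z - 2) dx ∧ dy ∧ dz.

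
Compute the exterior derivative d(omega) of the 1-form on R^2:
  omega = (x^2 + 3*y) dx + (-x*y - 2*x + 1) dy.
d(omega) = (-y - 5) dx ∧ dy

For a 1-form omega = sum_i f_i dx_i, the exterior derivative is
  d(omega) = sum_{i < j} (∂f_j/∂x_i - ∂f_i/∂x_j) dx_i ∧ dx_j.
  coefficient of dx ∧ dy: ∂f_2/∂x - ∂f_1/∂y = ∂(-x*y - 2*x + 1)/∂x - ∂(x^2 + 3*y)/∂y = -y - 5
Assembling: d(omega) = (-y - 5) dx ∧ dy.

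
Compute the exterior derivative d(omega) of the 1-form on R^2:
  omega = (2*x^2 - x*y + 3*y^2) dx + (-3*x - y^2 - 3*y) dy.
d(omega) = (x - 6*y - 3) dx ∧ dy

For a 1-form omega = sum_i f_i dx_i, the exterior derivative is
  d(omega) = sum_{i < j} (∂f_j/∂x_i - ∂f_i/∂x_j) dx_i ∧ dx_j.
  coefficient of dx ∧ dy: ∂f_2/∂x - ∂f_1/∂y = ∂(-3*x - y^2 - 3*y)/∂x - ∂(2*x^2 - x*y + 3*y^2)/∂y = x - 6*y - 3
Assembling: d(omega) = (x - 6*y - 3) dx ∧ dy.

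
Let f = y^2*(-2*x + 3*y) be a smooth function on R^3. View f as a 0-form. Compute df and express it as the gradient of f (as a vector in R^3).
df = (-2*y^2) dx + (y*(-4*x + 9*y)) dy + (0) dz; grad f = (-2*y^2, y*(-4*x + 9*y), 0)

For a 0-form f, d f = (∂f/∂x) dx + (∂f/∂y) dy + (∂f/∂z) dz. The components of the vector representation are exactly the entries of grad f in Cartesian coordinates:
  ∂f/∂x = -2*y^2
  ∂f/∂y = y*(-4*x + 9*y)
  ∂f/∂z = 0.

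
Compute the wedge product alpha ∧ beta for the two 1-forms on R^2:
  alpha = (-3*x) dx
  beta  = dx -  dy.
alpha ∧ beta = (3*x) dx ∧ dy

Distribute the wedge, using dx_i ∧ dx_j = -dx_j ∧ dx_i and dx_i ∧ dx_i = 0. For each pair (i, j) with i < j, the coefficient of dx_i ∧ dx_j in alpha ∧ beta is (alpha_i * beta_j - alpha_j * beta_i). Collecting: alpha ∧ beta = (3*x) dx ∧ dy.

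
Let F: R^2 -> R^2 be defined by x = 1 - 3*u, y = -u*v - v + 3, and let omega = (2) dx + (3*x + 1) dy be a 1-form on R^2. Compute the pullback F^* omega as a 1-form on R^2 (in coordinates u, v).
F^* omega = (9*u*v - 4*v - 6) du + (9*u^2 + 5*u - 4) dv

Using F^*(f dg) = (f ∘ F) d(g ∘ F), substitute each coordinate x_i by F_i(u, v) in f_i, and replace dx_i by d F_i = (∂F_i/∂u) du + (∂F_i/∂v) dv.
  For the x component: f_1(F) = 2; d F_1 = (-3) du + (0) dv
  For the y component: f_2(F) = 4 - 9*u; d F_2 = (-v) du + (-u - 1) dv
Combining and collecting du, dv coefficients:
  coeff of du: 9*u*v - 4*v - 6
  coeff of dv: 9*u^2 + 5*u - 4
F^* omega = (9*u*v - 4*v - 6) du + (9*u^2 + 5*u - 4) dv.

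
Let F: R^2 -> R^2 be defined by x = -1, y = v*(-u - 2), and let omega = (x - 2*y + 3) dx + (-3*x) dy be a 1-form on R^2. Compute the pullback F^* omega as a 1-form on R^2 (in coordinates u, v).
F^* omega = (-3*v) du + (-3*u - 6) dv

Using F^*(f dg) = (f ∘ F) d(g ∘ F), substitute each coordinate x_i by F_i(u, v) in f_i, and replace dx_i by d F_i = (∂F_i/∂u) du + (∂F_i/∂v) dv.
  For the x component: f_1(F) = 2*u*v + 4*v + 2; d F_1 = (0) du + (0) dv
  For the y component: f_2(F) = 3; d F_2 = (-v) du + (-u - 2) dv
Combining and collecting du, dv coefficients:
  coeff of du: -3*v
  coeff of dv: -3*u - 6
F^* omega = (-3*v) du + (-3*u - 6) dv.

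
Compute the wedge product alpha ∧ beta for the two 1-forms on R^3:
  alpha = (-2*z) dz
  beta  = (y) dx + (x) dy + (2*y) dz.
alpha ∧ beta = (2*y*z) dx ∧ dz + (2*x*z) dy ∧ dz

Distribute the wedge, using dx_i ∧ dx_j = -dx_j ∧ dx_i and dx_i ∧ dx_i = 0. For each pair (i, j) with i < j, the coefficient of dx_i ∧ dx_j in alpha ∧ beta is (alpha_i * beta_j - alpha_j * beta_i). Collecting: alpha ∧ beta = (2*y*z) dx ∧ dz + (2*x*z) dy ∧ dz.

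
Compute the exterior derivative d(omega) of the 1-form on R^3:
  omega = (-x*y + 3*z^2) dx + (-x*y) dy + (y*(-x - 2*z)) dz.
d(omega) = (x - y) dx ∧ dy + (-y - 6*z) dx ∧ dz + (-x - 2*z) dy ∧ dz

For a 1-form omega = sum_i f_i dx_i, the exterior derivative is
  d(omega) = sum_{i < j} (∂f_j/∂x_i - ∂f_i/∂x_j) dx_i ∧ dx_j.
  coefficient of dx ∧ dy: ∂f_2/∂x - ∂f_1/∂y = ∂(-x*y)/∂x - ∂(-x*y + 3*z^2)/∂y = x - y
  coefficient of dx ∧ dz: ∂f_3/∂x - ∂f_1/∂z = ∂(y*(-x - 2*z))/∂x - ∂(-x*y + 3*z^2)/∂z = -y - 6*z
  coefficient of dy ∧ dz: ∂f_3/∂y - ∂f_2/∂z = ∂(y*(-x - 2*z))/∂y - ∂(-x*y)/∂z = -x - 2*z
Assembling: d(omega) = (x - y) dx ∧ dy + (-y - 6*z) dx ∧ dz + (-x - 2*z) dy ∧ dz.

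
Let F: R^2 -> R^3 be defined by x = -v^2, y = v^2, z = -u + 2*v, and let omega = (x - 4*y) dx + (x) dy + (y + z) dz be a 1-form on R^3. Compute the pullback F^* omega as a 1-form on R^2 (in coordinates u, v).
F^* omega = (u - v^2 - 2*v) du + (-2*u + 8*v^3 + 2*v^2 + 4*v) dv

Using F^*(f dg) = (f ∘ F) d(g ∘ F), substitute each coordinate x_i by F_i(u, v) in f_i, and replace dx_i by d F_i = (∂F_i/∂u) du + (∂F_i/∂v) dv.
  For the x component: f_1(F) = -5*v^2; d F_1 = (0) du + (-2*v) dv
  For the y component: f_2(F) = -v^2; d F_2 = (0) du + (2*v) dv
  For the z component: f_3(F) = -u + v^2 + 2*v; d F_3 = (-1) du + (2) dv
Combining and collecting du, dv coefficients:
  coeff of du: u - v^2 - 2*v
  coeff of dv: -2*u + 8*v^3 + 2*v^2 + 4*v
F^* omega = (u - v^2 - 2*v) du + (-2*u + 8*v^3 + 2*v^2 + 4*v) dv.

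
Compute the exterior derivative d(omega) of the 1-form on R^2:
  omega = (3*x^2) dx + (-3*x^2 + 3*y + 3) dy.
d(omega) = (-6*x) dx ∧ dy

For a 1-form omega = sum_i f_i dx_i, the exterior derivative is
  d(omega) = sum_{i < j} (∂f_j/∂x_i - ∂f_i/∂x_j) dx_i ∧ dx_j.
  coefficient of dx ∧ dy: ∂f_2/∂x - ∂f_1/∂y = ∂(-3*x^2 + 3*y + 3)/∂x - ∂(3*x^2)/∂y = -6*x
Assembling: d(omega) = (-6*x) dx ∧ dy.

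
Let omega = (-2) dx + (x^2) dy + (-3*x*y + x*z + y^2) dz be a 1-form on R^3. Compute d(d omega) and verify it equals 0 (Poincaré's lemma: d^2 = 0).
d(d omega) = 0

Step 1: d omega = sum_{i<j} (∂f_j/∂x_i - ∂f_i/∂x_j) dx_i ∧ dx_j:
  coeff of dx ∧ dy: 2*x
  coeff of dx ∧ dz: -3*y + z
  coeff of dy ∧ dz: -3*x + 2*y
Step 2: Apply d again to each 2-form coefficient. The only possible 3-form in R^3 is dx ∧ dy ∧ dz, with coefficient
  ∂(coeff of dy∧dz)/∂x - ∂(coeff of dx∧dz)/∂y + ∂(coeff of dx∧dy)/∂z
  = ∂/∂x (-3*x + 2*y) - ∂/∂y (-3*y + z) + ∂/∂z (2*x).
Each of these terms simplifies to sums of mixed partials that cancel in pairs. The result is 0 (by equality of mixed partials for smooth functions — Schwarz / Clairaut).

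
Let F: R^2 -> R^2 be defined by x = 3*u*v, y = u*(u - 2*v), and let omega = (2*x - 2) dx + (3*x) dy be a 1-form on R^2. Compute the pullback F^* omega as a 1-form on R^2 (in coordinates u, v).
F^* omega = (6*v*(3*u^2 - 1)) du + (-6*u) dv

Using F^*(f dg) = (f ∘ F) d(g ∘ F), substitute each coordinate x_i by F_i(u, v) in f_i, and replace dx_i by d F_i = (∂F_i/∂u) du + (∂F_i/∂v) dv.
  For the x component: f_1(F) = 6*u*v - 2; d F_1 = (3*v) du + (3*u) dv
  For the y component: f_2(F) = 9*u*v; d F_2 = (2*u - 2*v) du + (-2*u) dv
Combining and collecting du, dv coefficients:
  coeff of du: 6*v*(3*u^2 - 1)
  coeff of dv: -6*u
F^* omega = (6*v*(3*u^2 - 1)) du + (-6*u) dv.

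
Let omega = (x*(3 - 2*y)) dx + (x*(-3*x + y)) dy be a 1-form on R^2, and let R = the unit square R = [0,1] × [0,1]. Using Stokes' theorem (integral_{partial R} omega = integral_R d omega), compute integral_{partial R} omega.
integral_(partial R) omega = -3/2

Stokes: integral_partial_R omega = integral_R d omega with d omega = (∂Q/∂x - ∂P/∂y) dx ∧ dy.
  ∂Q/∂x = -6*x + y
  ∂P/∂y = -2*x
  integrand = ∂Q/∂x - ∂P/∂y = -4*x + y.
Integrating over R: integral_0^1 integral_0^1 (-4*x + y) dx dy = -3/2.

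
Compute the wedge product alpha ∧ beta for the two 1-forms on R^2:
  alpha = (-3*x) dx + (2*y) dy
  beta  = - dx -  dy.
alpha ∧ beta = (3*x + 2*y) dx ∧ dy

Distribute the wedge, using dx_i ∧ dx_j = -dx_j ∧ dx_i and dx_i ∧ dx_i = 0. For each pair (i, j) with i < j, the coefficient of dx_i ∧ dx_j in alpha ∧ beta is (alpha_i * beta_j - alpha_j * beta_i). Collecting: alpha ∧ beta = (3*x + 2*y) dx ∧ dy.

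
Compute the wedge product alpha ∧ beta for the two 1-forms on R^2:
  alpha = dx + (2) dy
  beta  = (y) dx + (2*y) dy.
alpha ∧ beta = 0

Distribute the wedge, using dx_i ∧ dx_j = -dx_j ∧ dx_i and dx_i ∧ dx_i = 0. For each pair (i, j) with i < j, the coefficient of dx_i ∧ dx_j in alpha ∧ beta is (alpha_i * beta_j - alpha_j * beta_i). Collecting: alpha ∧ beta = 0.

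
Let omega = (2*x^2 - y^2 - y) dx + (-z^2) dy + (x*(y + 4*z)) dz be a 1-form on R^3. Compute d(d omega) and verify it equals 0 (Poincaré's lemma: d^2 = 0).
d(d omega) = 0

Step 1: d omega = sum_{i<j} (∂f_j/∂x_i - ∂f_i/∂x_j) dx_i ∧ dx_j:
  coeff of dx ∧ dy: 2*y + 1
  coeff of dx ∧ dz: y + 4*z
  coeff of dy ∧ dz: x + 2*z
Step 2: Apply d again to each 2-form coefficient. The only possible 3-form in R^3 is dx ∧ dy ∧ dz, with coefficient
  ∂(coeff of dy∧dz)/∂x - ∂(coeff of dx∧dz)/∂y + ∂(coeff of dx∧dy)/∂z
  = ∂/∂x (x + 2*z) - ∂/∂y (y + 4*z) + ∂/∂z (2*y + 1).
Each of these terms simplifies to sums of mixed partials that cancel in pairs. The result is 0 (by equality of mixed partials for smooth functions — Schwarz / Clairaut).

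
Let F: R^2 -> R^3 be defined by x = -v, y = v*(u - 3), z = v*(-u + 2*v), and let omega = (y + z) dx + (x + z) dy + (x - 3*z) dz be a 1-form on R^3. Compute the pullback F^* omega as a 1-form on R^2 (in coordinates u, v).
F^* omega = (4*v^2*(-u + 2*v)) du + (v*(-4*u^2 + 20*u*v + 3*u - 24*v^2 - 12*v + 6)) dv

Using F^*(f dg) = (f ∘ F) d(g ∘ F), substitute each coordinate x_i by F_i(u, v) in f_i, and replace dx_i by d F_i = (∂F_i/∂u) du + (∂F_i/∂v) dv.
  For the x component: f_1(F) = v*(2*v - 3); d F_1 = (0) du + (-1) dv
  For the y component: f_2(F) = v*(-u + 2*v - 1); d F_2 = (v) du + (u - 3) dv
  For the z component: f_3(F) = v*(3*u - 6*v - 1); d F_3 = (-v) du + (-u + 4*v) dv
Combining and collecting du, dv coefficients:
  coeff of du: 4*v^2*(-u + 2*v)
  coeff of dv: v*(-4*u^2 + 20*u*v + 3*u - 24*v^2 - 12*v + 6)
F^* omega = (4*v^2*(-u + 2*v)) du + (v*(-4*u^2 + 20*u*v + 3*u - 24*v^2 - 12*v + 6)) dv.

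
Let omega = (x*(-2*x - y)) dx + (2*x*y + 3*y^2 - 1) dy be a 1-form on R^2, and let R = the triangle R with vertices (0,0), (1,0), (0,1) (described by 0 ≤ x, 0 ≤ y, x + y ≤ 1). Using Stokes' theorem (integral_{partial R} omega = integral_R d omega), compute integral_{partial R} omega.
integral_(partial R) omega = 1/2

Stokes: integral_partial_R omega = integral_R d omega with d omega = (∂Q/∂x - ∂P/∂y) dx ∧ dy.
  ∂Q/∂x = 2*y
  ∂P/∂y = -x
  integrand = ∂Q/∂x - ∂P/∂y = x + 2*y.
Integrating over R: integral_0^1 integral_0^{1-x} (x + 2*y) dy dx = 1/2.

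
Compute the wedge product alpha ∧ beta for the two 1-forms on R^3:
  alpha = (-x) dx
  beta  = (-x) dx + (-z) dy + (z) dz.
alpha ∧ beta = (x*z) dx ∧ dy + (-x*z) dx ∧ dz

Distribute the wedge, using dx_i ∧ dx_j = -dx_j ∧ dx_i and dx_i ∧ dx_i = 0. For each pair (i, j) with i < j, the coefficient of dx_i ∧ dx_j in alpha ∧ beta is (alpha_i * beta_j - alpha_j * beta_i). Collecting: alpha ∧ beta = (x*z) dx ∧ dy + (-x*z) dx ∧ dz.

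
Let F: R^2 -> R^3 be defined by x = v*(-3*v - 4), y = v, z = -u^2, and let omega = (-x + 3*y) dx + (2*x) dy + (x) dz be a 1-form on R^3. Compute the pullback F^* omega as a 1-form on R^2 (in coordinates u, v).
F^* omega = (2*u*v*(3*v + 4)) du + (6*v*(-3*v^2 - 10*v - 6)) dv

Using F^*(f dg) = (f ∘ F) d(g ∘ F), substitute each coordinate x_i by F_i(u, v) in f_i, and replace dx_i by d F_i = (∂F_i/∂u) du + (∂F_i/∂v) dv.
  For the x component: f_1(F) = v*(3*v + 7); d F_1 = (0) du + (-6*v - 4) dv
  For the y component: f_2(F) = 2*v*(-3*v - 4); d F_2 = (0) du + (1) dv
  For the z component: f_3(F) = v*(-3*v - 4); d F_3 = (-2*u) du + (0) dv
Combining and collecting du, dv coefficients:
  coeff of du: 2*u*v*(3*v + 4)
  coeff of dv: 6*v*(-3*v^2 - 10*v - 6)
F^* omega = (2*u*v*(3*v + 4)) du + (6*v*(-3*v^2 - 10*v - 6)) dv.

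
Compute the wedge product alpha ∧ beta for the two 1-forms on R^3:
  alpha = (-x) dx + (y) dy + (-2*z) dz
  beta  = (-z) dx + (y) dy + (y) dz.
alpha ∧ beta = (y*(-x + z)) dx ∧ dy + (-x*y - 2*z^2) dx ∧ dz + (y*(y + 2*z)) dy ∧ dz

Distribute the wedge, using dx_i ∧ dx_j = -dx_j ∧ dx_i and dx_i ∧ dx_i = 0. For each pair (i, j) with i < j, the coefficient of dx_i ∧ dx_j in alpha ∧ beta is (alpha_i * beta_j - alpha_j * beta_i). Collecting: alpha ∧ beta = (y*(-x + z)) dx ∧ dy + (-x*y - 2*z^2) dx ∧ dz + (y*(y + 2*z)) dy ∧ dz.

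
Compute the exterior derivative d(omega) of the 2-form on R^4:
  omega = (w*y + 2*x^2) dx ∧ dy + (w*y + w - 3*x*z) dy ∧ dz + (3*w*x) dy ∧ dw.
d(omega) = (3*w + y) dx ∧ dy ∧ dw + (-3*z) dx ∧ dy ∧ dz + (y + 1) dy ∧ dz ∧ dw

For a 2-form omega = sum_{i<j} g_{ij} dx_i ∧ dx_j, the exterior derivative is
  d(omega) = sum_{i<j} d(g_{ij}) ∧ dx_i ∧ dx_j = sum_{i<j, k} (∂g_{ij}/∂x_k) dx_k ∧ dx_i ∧ dx_j.
Expand each term, using dx_k ∧ dx_i ∧ dx_j = sgn(permutation) dx_{(a)} ∧ dx_{(b)} ∧ dx_{(c)} with (a < b < c) sorted:
  d(w*y + 2*x^2) includes (∂/∂w)(w*y + 2*x^2) dw = (y) dw, which multiplied by dx ∧ dy gives (y) dx ∧ dy ∧ dw
  d(w*y + w - 3*x*z) includes (∂/∂x)(w*y + w - 3*x*z) dx = (-3*z) dx, which multiplied by dy ∧ dz gives (-3*z) dx ∧ dy ∧ dz
  d(w*y + w - 3*x*z) includes (∂/∂w)(w*y + w - 3*x*z) dw = (y + 1) dw, which multiplied by dy ∧ dz gives (y + 1) dy ∧ dz ∧ dw
  d(3*w*x) includes (∂/∂x)(3*w*x) dx = (3*w) dx, which multiplied by dy ∧ dw gives (3*w) dx ∧ dy ∧ dw
Collecting like 3-forms: d(omega) = (3*w + y) dx ∧ dy ∧ dw + (-3*z) dx ∧ dy ∧ dz + (y + 1) dy ∧ dz ∧ dw.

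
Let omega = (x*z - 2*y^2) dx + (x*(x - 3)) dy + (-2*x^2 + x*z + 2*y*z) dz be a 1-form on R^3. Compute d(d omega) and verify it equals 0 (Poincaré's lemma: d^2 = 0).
d(d omega) = 0

Step 1: d omega = sum_{i<j} (∂f_j/∂x_i - ∂f_i/∂x_j) dx_i ∧ dx_j:
  coeff of dx ∧ dy: 2*x + 4*y - 3
  coeff of dx ∧ dz: -5*x + z
  coeff of dy ∧ dz: 2*z
Step 2: Apply d again to each 2-form coefficient. The only possible 3-form in R^3 is dx ∧ dy ∧ dz, with coefficient
  ∂(coeff of dy∧dz)/∂x - ∂(coeff of dx∧dz)/∂y + ∂(coeff of dx∧dy)/∂z
  = ∂/∂x (2*z) - ∂/∂y (-5*x + z) + ∂/∂z (2*x + 4*y - 3).
Each of these terms simplifies to sums of mixed partials that cancel in pairs. The result is 0 (by equality of mixed partials for smooth functions — Schwarz / Clairaut).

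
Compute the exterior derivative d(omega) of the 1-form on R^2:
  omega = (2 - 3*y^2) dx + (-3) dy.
d(omega) = (6*y) dx ∧ dy

For a 1-form omega = sum_i f_i dx_i, the exterior derivative is
  d(omega) = sum_{i < j} (∂f_j/∂x_i - ∂f_i/∂x_j) dx_i ∧ dx_j.
  coefficient of dx ∧ dy: ∂f_2/∂x - ∂f_1/∂y = ∂(-3)/∂x - ∂(2 - 3*y^2)/∂y = 6*y
Assembling: d(omega) = (6*y) dx ∧ dy.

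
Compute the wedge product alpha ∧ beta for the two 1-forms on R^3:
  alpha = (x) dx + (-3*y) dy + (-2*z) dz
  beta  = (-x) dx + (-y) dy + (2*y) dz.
alpha ∧ beta = (-4*x*y) dx ∧ dy + (2*x*(y - z)) dx ∧ dz + (-2*y*(3*y + z)) dy ∧ dz

Distribute the wedge, using dx_i ∧ dx_j = -dx_j ∧ dx_i and dx_i ∧ dx_i = 0. For each pair (i, j) with i < j, the coefficient of dx_i ∧ dx_j in alpha ∧ beta is (alpha_i * beta_j - alpha_j * beta_i). Collecting: alpha ∧ beta = (-4*x*y) dx ∧ dy + (2*x*(y - z)) dx ∧ dz + (-2*y*(3*y + z)) dy ∧ dz.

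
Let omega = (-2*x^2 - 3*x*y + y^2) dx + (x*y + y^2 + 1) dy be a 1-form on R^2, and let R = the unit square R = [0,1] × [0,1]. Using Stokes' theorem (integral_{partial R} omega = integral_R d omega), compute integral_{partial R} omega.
integral_(partial R) omega = 1

Stokes: integral_partial_R omega = integral_R d omega with d omega = (∂Q/∂x - ∂P/∂y) dx ∧ dy.
  ∂Q/∂x = y
  ∂P/∂y = -3*x + 2*y
  integrand = ∂Q/∂x - ∂P/∂y = 3*x - y.
Integrating over R: integral_0^1 integral_0^1 (3*x - y) dx dy = 1.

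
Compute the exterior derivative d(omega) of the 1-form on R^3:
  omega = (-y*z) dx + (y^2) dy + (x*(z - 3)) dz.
d(omega) = (z) dx ∧ dy + (y + z - 3) dx ∧ dz

For a 1-form omega = sum_i f_i dx_i, the exterior derivative is
  d(omega) = sum_{i < j} (∂f_j/∂x_i - ∂f_i/∂x_j) dx_i ∧ dx_j.
  coefficient of dx ∧ dy: ∂f_2/∂x - ∂f_1/∂y = ∂(y^2)/∂x - ∂(-y*z)/∂y = z
  coefficient of dx ∧ dz: ∂f_3/∂x - ∂f_1/∂z = ∂(x*(z - 3))/∂x - ∂(-y*z)/∂z = y + z - 3
Assembling: d(omega) = (z) dx ∧ dy + (y + z - 3) dx ∧ dz.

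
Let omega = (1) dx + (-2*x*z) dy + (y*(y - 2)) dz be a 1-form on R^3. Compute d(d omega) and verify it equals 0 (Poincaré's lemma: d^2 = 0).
d(d omega) = 0

Step 1: d omega = sum_{i<j} (∂f_j/∂x_i - ∂f_i/∂x_j) dx_i ∧ dx_j:
  coeff of dx ∧ dy: -2*z
  coeff of dx ∧ dz: 0
  coeff of dy ∧ dz: 2*x + 2*y - 2
Step 2: Apply d again to each 2-form coefficient. The only possible 3-form in R^3 is dx ∧ dy ∧ dz, with coefficient
  ∂(coeff of dy∧dz)/∂x - ∂(coeff of dx∧dz)/∂y + ∂(coeff of dx∧dy)/∂z
  = ∂/∂x (2*x + 2*y - 2) - ∂/∂y (0) + ∂/∂z (-2*z).
Each of these terms simplifies to sums of mixed partials that cancel in pairs. The result is 0 (by equality of mixed partials for smooth functions — Schwarz / Clairaut).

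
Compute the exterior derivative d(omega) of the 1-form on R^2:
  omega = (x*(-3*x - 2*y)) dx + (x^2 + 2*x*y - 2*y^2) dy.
d(omega) = (4*x + 2*y) dx ∧ dy

For a 1-form omega = sum_i f_i dx_i, the exterior derivative is
  d(omega) = sum_{i < j} (∂f_j/∂x_i - ∂f_i/∂x_j) dx_i ∧ dx_j.
  coefficient of dx ∧ dy: ∂f_2/∂x - ∂f_1/∂y = ∂(x^2 + 2*x*y - 2*y^2)/∂x - ∂(x*(-3*x - 2*y))/∂y = 4*x + 2*y
Assembling: d(omega) = (4*x + 2*y) dx ∧ dy.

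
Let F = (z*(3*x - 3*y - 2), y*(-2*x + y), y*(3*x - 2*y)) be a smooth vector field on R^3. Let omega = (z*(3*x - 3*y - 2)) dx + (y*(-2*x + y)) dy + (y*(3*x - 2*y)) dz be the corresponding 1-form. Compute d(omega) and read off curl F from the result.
d(omega) = (3*x - 4*y) dy ∧ dz + (3*x - 6*y - 2) dz ∧ dx + (-2*y + 3*z) dx ∧ dy; curl F = (3*x - 4*y, 3*x - 6*y - 2, -2*y + 3*z)

d omega = sum_{i<j} (∂f_j/∂x_i - ∂f_i/∂x_j) dx_i ∧ dx_j. Under the identification (dy ∧ dz, dz ∧ dx, dx ∧ dy) ↔ (e_x, e_y, e_z), the coefficients are exactly the components of curl F. Compute:
  ∂R/∂y - ∂Q/∂z = (3*x - 4*y) - (0) = 3*x - 4*y
  ∂P/∂z - ∂R/∂x = (3*x - 3*y - 2) - (3*y) = 3*x - 6*y - 2
  ∂Q/∂x - ∂P/∂y = (-2*y) - (-3*z) = -2*y + 3*z.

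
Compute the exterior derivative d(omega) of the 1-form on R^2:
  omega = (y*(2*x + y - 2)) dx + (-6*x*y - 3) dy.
d(omega) = (-2*x - 8*y + 2) dx ∧ dy

For a 1-form omega = sum_i f_i dx_i, the exterior derivative is
  d(omega) = sum_{i < j} (∂f_j/∂x_i - ∂f_i/∂x_j) dx_i ∧ dx_j.
  coefficient of dx ∧ dy: ∂f_2/∂x - ∂f_1/∂y = ∂(-6*x*y - 3)/∂x - ∂(y*(2*x + y - 2))/∂y = -2*x - 8*y + 2
Assembling: d(omega) = (-2*x - 8*y + 2) dx ∧ dy.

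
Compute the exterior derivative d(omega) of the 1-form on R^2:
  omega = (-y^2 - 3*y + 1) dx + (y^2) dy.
d(omega) = (2*y + 3) dx ∧ dy

For a 1-form omega = sum_i f_i dx_i, the exterior derivative is
  d(omega) = sum_{i < j} (∂f_j/∂x_i - ∂f_i/∂x_j) dx_i ∧ dx_j.
  coefficient of dx ∧ dy: ∂f_2/∂x - ∂f_1/∂y = ∂(y^2)/∂x - ∂(-y^2 - 3*y + 1)/∂y = 2*y + 3
Assembling: d(omega) = (2*y + 3) dx ∧ dy.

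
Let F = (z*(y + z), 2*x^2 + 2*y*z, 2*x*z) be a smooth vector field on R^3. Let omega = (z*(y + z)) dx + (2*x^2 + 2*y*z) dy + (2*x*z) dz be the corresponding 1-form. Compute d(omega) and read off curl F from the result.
d(omega) = (-2*y) dy ∧ dz + (y) dz ∧ dx + (4*x - z) dx ∧ dy; curl F = (-2*y, y, 4*x - z)

d omega = sum_{i<j} (∂f_j/∂x_i - ∂f_i/∂x_j) dx_i ∧ dx_j. Under the identification (dy ∧ dz, dz ∧ dx, dx ∧ dy) ↔ (e_x, e_y, e_z), the coefficients are exactly the components of curl F. Compute:
  ∂R/∂y - ∂Q/∂z = (0) - (2*y) = -2*y
  ∂P/∂z - ∂R/∂x = (y + 2*z) - (2*z) = y
  ∂Q/∂x - ∂P/∂y = (4*x) - (z) = 4*x - z.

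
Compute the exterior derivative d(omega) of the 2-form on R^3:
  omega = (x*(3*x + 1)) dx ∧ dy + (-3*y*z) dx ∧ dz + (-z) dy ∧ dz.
d(omega) = (3*z) dx ∧ dy ∧ dz

For a 2-form omega = sum_{i<j} g_{ij} dx_i ∧ dx_j, the exterior derivative is
  d(omega) = sum_{i<j} d(g_{ij}) ∧ dx_i ∧ dx_j = sum_{i<j, k} (∂g_{ij}/∂x_k) dx_k ∧ dx_i ∧ dx_j.
Expand each term, using dx_k ∧ dx_i ∧ dx_j = sgn(permutation) dx_{(a)} ∧ dx_{(b)} ∧ dx_{(c)} with (a < b < c) sorted:
  d(-3*y*z) includes (∂/∂y)(-3*y*z) dy = (-3*z) dy, which multiplied by dx ∧ dz gives (3*z) dx ∧ dy ∧ dz
Collecting like 3-forms: d(omega) = (3*z) dx ∧ dy ∧ dz.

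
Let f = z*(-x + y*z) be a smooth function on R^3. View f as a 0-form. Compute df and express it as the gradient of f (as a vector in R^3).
df = (-z) dx + (z^2) dy + (-x + 2*y*z) dz; grad f = (-z, z^2, -x + 2*y*z)

For a 0-form f, d f = (∂f/∂x) dx + (∂f/∂y) dy + (∂f/∂z) dz. The components of the vector representation are exactly the entries of grad f in Cartesian coordinates:
  ∂f/∂x = -z
  ∂f/∂y = z^2
  ∂f/∂z = -x + 2*y*z.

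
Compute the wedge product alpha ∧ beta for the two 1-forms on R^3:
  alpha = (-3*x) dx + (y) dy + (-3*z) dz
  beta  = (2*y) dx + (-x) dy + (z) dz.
alpha ∧ beta = (3*x^2 - 2*y^2) dx ∧ dy + (3*z*(-x + 2*y)) dx ∧ dz + (z*(-3*x + y)) dy ∧ dz

Distribute the wedge, using dx_i ∧ dx_j = -dx_j ∧ dx_i and dx_i ∧ dx_i = 0. For each pair (i, j) with i < j, the coefficient of dx_i ∧ dx_j in alpha ∧ beta is (alpha_i * beta_j - alpha_j * beta_i). Collecting: alpha ∧ beta = (3*x^2 - 2*y^2) dx ∧ dy + (3*z*(-x + 2*y)) dx ∧ dz + (z*(-3*x + y)) dy ∧ dz.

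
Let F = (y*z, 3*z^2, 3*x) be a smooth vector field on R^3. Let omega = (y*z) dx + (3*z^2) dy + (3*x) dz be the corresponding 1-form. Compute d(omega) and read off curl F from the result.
d(omega) = (-6*z) dy ∧ dz + (y - 3) dz ∧ dx + (-z) dx ∧ dy; curl F = (-6*z, y - 3, -z)

d omega = sum_{i<j} (∂f_j/∂x_i - ∂f_i/∂x_j) dx_i ∧ dx_j. Under the identification (dy ∧ dz, dz ∧ dx, dx ∧ dy) ↔ (e_x, e_y, e_z), the coefficients are exactly the components of curl F. Compute:
  ∂R/∂y - ∂Q/∂z = (0) - (6*z) = -6*z
  ∂P/∂z - ∂R/∂x = (y) - (3) = y - 3
  ∂Q/∂x - ∂P/∂y = (0) - (z) = -z.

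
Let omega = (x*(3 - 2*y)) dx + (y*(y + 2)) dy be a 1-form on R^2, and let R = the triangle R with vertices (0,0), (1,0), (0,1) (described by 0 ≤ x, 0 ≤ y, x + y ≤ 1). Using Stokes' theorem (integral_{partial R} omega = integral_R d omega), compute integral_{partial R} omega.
integral_(partial R) omega = 1/3

Stokes: integral_partial_R omega = integral_R d omega with d omega = (∂Q/∂x - ∂P/∂y) dx ∧ dy.
  ∂Q/∂x = 0
  ∂P/∂y = -2*x
  integrand = ∂Q/∂x - ∂P/∂y = 2*x.
Integrating over R: integral_0^1 integral_0^{1-x} (2*x) dy dx = 1/3.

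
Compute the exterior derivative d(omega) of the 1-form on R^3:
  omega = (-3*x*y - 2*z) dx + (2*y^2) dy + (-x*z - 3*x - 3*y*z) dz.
d(omega) = (3*x) dx ∧ dy + (-z - 1) dx ∧ dz + (-3*z) dy ∧ dz

For a 1-form omega = sum_i f_i dx_i, the exterior derivative is
  d(omega) = sum_{i < j} (∂f_j/∂x_i - ∂f_i/∂x_j) dx_i ∧ dx_j.
  coefficient of dx ∧ dy: ∂f_2/∂x - ∂f_1/∂y = ∂(2*y^2)/∂x - ∂(-3*x*y - 2*z)/∂y = 3*x
  coefficient of dx ∧ dz: ∂f_3/∂x - ∂f_1/∂z = ∂(-x*z - 3*x - 3*y*z)/∂x - ∂(-3*x*y - 2*z)/∂z = -z - 1
  coefficient of dy ∧ dz: ∂f_3/∂y - ∂f_2/∂z = ∂(-x*z - 3*x - 3*y*z)/∂y - ∂(2*y^2)/∂z = -3*z
Assembling: d(omega) = (3*x) dx ∧ dy + (-z - 1) dx ∧ dz + (-3*z) dy ∧ dz.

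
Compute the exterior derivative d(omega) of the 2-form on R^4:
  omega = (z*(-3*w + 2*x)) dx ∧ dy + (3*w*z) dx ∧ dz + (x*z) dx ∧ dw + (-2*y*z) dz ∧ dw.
d(omega) = (-3*w + 2*x) dx ∧ dy ∧ dz + (-3*z) dx ∧ dy ∧ dw + (-x + 3*z) dx ∧ dz ∧ dw + (-2*z) dy ∧ dz ∧ dw

For a 2-form omega = sum_{i<j} g_{ij} dx_i ∧ dx_j, the exterior derivative is
  d(omega) = sum_{i<j} d(g_{ij}) ∧ dx_i ∧ dx_j = sum_{i<j, k} (∂g_{ij}/∂x_k) dx_k ∧ dx_i ∧ dx_j.
Expand each term, using dx_k ∧ dx_i ∧ dx_j = sgn(permutation) dx_{(a)} ∧ dx_{(b)} ∧ dx_{(c)} with (a < b < c) sorted:
  d(z*(-3*w + 2*x)) includes (∂/∂z)(z*(-3*w + 2*x)) dz = (-3*w + 2*x) dz, which multiplied by dx ∧ dy gives (-3*w + 2*x) dx ∧ dy ∧ dz
  d(z*(-3*w + 2*x)) includes (∂/∂w)(z*(-3*w + 2*x)) dw = (-3*z) dw, which multiplied by dx ∧ dy gives (-3*z) dx ∧ dy ∧ dw
  d(3*w*z) includes (∂/∂w)(3*w*z) dw = (3*z) dw, which multiplied by dx ∧ dz gives (3*z) dx ∧ dz ∧ dw
  d(x*z) includes (∂/∂z)(x*z) dz = (x) dz, which multiplied by dx ∧ dw gives (-x) dx ∧ dz ∧ dw
  d(-2*y*z) includes (∂/∂y)(-2*y*z) dy = (-2*z) dy, which multiplied by dz ∧ dw gives (-2*z) dy ∧ dz ∧ dw
Collecting like 3-forms: d(omega) = (-3*w + 2*x) dx ∧ dy ∧ dz + (-3*z) dx ∧ dy ∧ dw + (-x + 3*z) dx ∧ dz ∧ dw + (-2*z) dy ∧ dz ∧ dw.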